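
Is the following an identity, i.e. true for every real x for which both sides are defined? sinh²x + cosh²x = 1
Claim: sinh²x + cosh²x = 1.
Test a specific point where both sides are defined: x = 1/2.
LHS = sinh²x + cosh²x ≈ 1.5431
RHS = 1 ≈ 1.0000
Since 1.5431 ≠ 1.0000, the equation fails at this point, so it cannot hold for every real x for which both sides are defined.
The correct hyperbolic identity is cosh²x - sinh²x = 1 (a difference); the sum sinh²x + cosh²x equals cosh(2x).

Conclusion: No, this is NOT an identity.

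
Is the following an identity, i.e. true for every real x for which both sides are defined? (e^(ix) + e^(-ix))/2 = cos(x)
Yes, this is an identity.

Claim: (e^(ix) + e^(-ix))/2 = cos(x).
Reasoning: By Euler's formula e^(ix) = cos(x) + i·sin(x) and e^(-ix) = cos(x) - i·sin(x). Adding cancels the sine terms: e^(ix) + e^(-ix) = 2cos(x); divide by 2.
So the two sides agree for every real x for which both sides are defined.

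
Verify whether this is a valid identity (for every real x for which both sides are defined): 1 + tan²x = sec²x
Claim: 1 + tan²x = sec²x.
Reasoning: Start from sin²x + cos²x = 1 and divide every term by cos²x (allowed wherever tan x and sec x are defined): tan²x + 1 = 1/cos²x = sec²x.
So the two sides agree for every real x for which both sides are defined.

Conclusion: Yes, this is an identity.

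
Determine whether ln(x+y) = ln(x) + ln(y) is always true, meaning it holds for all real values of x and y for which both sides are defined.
Claim: ln(x+y) = ln(x) + ln(y).
Test a specific point where both sides are defined: x = 3, y = 3.
LHS = ln(x+y) ≈ 1.7918
RHS = ln(x) + ln(y) ≈ 2.1972
Since 1.7918 ≠ 2.1972, the equation fails at this point, so it cannot hold for all real values of x and y for which both sides are defined.
ln(x) + ln(y) = ln(xy), not ln(x+y).

Conclusion: No, this is NOT an identity.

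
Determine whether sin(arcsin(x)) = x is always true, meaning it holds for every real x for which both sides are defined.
Yes, this is an identity.

Claim: sin(arcsin(x)) = x.
Reasoning: For -1 ≤ x ≤ 1 (where arcsin is defined), arcsin(x) is by definition an angle whose sine equals x. Taking the sine of that angle returns x. (Note the other order, arcsin(sin x) = x, is NOT an identity.)
So the two sides agree for every real x for which both sides are defined.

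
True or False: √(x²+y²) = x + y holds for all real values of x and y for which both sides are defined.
False.

Claim: √(x²+y²) = x + y.
Test a specific point where both sides are defined: x = -1, y = 3/2.
LHS = √(x²+y²) ≈ 1.8028
RHS = x + y ≈ 0.5000
Since 1.8028 ≠ 0.5000, the equation fails at this point, so it cannot hold for all real values of x and y for which both sides are defined.
(x+y)² = x² + 2xy + y², not x² + y², so the square root does not split this way.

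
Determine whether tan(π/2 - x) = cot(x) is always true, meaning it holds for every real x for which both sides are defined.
Claim: tan(π/2 - x) = cot(x).
Reasoning: tan(π/2 - x) = sin(π/2 - x)/cos(π/2 - x) = cos(x)/sin(x) = cot(x), using the cofunction identities sin(π/2 - x) = cos(x) and cos(π/2 - x) = sin(x).
So the two sides agree for every real x for which both sides are defined.

Conclusion: Yes, this is an identity.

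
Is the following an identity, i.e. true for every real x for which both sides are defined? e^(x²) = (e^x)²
Claim: e^(x²) = (e^x)².
Test a specific point where both sides are defined: x = -3.
LHS = e^(x²) ≈ 8103.0839
RHS = (e^x)² ≈ 0.0025
Since 8103.0839 ≠ 0.0025, the equation fails at this point, so it cannot hold for every real x for which both sides are defined.
(e^x)² = e^(2x), and 2x ≠ x² in general.

Conclusion: No, this is NOT an identity.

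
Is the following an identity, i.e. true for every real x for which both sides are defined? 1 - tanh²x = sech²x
Claim: 1 - tanh²x = sech²x.
Reasoning: Divide cosh²x - sinh²x = 1 through by cosh²x (never zero): 1 - tanh²x = 1/cosh²x = sech²x.
So the two sides agree for every real x for which both sides are defined.

Conclusion: Yes, this is an identity.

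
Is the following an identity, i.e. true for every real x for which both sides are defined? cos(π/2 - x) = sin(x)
Yes, this is an identity.

Claim: cos(π/2 - x) = sin(x).
Reasoning: Use cos(u - v) = cos(u)cos(v) + sin(u)sin(v) with u = π/2, v = x: cos(π/2)cos(x) + sin(π/2)sin(x) = 0·cos(x) + 1·sin(x) = sin(x).
So the two sides agree for every real x for which both sides are defined.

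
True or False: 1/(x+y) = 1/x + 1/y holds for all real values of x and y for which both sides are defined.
False.

Claim: 1/(x+y) = 1/x + 1/y.
Test a specific point where both sides are defined: x = 1/2, y = 4.
LHS = 1/(x+y) ≈ 0.2222
RHS = 1/x + 1/y ≈ 2.2500
Since 0.2222 ≠ 2.2500, the equation fails at this point, so it cannot hold for all real values of x and y for which both sides are defined.
1/x + 1/y = (x+y)/(xy), which is not 1/(x+y).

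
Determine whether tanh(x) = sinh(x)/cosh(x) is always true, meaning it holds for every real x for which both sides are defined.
Yes, this is an identity.

Claim: tanh(x) = sinh(x)/cosh(x).
Reasoning: tanh(x) is defined as sinh(x)/cosh(x) = (e^x - e^-x)/(e^x + e^-x); cosh(x) ≥ 1 is never zero, so this holds for every real x.
So the two sides agree for every real x for which both sides are defined.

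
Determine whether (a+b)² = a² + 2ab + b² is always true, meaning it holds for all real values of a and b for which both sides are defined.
Claim: (a+b)² = a² + 2ab + b².
Reasoning: Expand: (a+b)² = (a+b)(a+b) = a·a + a·b + b·a + b·b = a² + 2ab + b².
So the two sides agree for all real values of a and b for which both sides are defined.

Conclusion: Yes, this is an identity.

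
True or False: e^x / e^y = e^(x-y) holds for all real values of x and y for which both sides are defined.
True.

Claim: e^x / e^y = e^(x-y).
Reasoning: 1/e^y = e^(-y), so e^x / e^y = e^x · e^(-y) = e^(x + (-y)) = e^(x-y) by the product rule for exponents.
So the two sides agree for all real values of x and y for which both sides are defined.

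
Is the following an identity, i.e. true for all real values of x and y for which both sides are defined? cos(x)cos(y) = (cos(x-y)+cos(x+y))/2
Yes, this is an identity.

Claim: cos(x)cos(y) = (cos(x-y)+cos(x+y))/2.
Reasoning: cos(x-y) = cos(x)cos(y) + sin(x)sin(y) and cos(x+y) = cos(x)cos(y) - sin(x)sin(y). Adding, cos(x-y) + cos(x+y) = 2cos(x)cos(y); divide by 2.
So the two sides agree for all real values of x and y for which both sides are defined.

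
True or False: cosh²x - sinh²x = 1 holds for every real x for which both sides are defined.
True.

Claim: cosh²x - sinh²x = 1.
Reasoning: With cosh(x) = (e^x + e^-x)/2 and sinh(x) = (e^x - e^-x)/2: cosh²x = (e^(2x) + 2 + e^(-2x))/4 and sinh²x = (e^(2x) - 2 + e^(-2x))/4. Subtracting leaves 4/4 = 1.
So the two sides agree for every real x for which both sides are defined.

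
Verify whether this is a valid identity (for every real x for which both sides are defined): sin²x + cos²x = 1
Yes, this is an identity.

Claim: sin²x + cos²x = 1.
Reasoning: The point (cos x, sin x) lies on the unit circle X² + Y² = 1, so cos²x + sin²x = 1 for every real x.
So the two sides agree for every real x for which both sides are defined.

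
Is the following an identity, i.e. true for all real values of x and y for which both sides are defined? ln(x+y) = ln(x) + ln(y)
No, this is NOT an identity.

Claim: ln(x+y) = ln(x) + ln(y).
Test a specific point where both sides are defined: x = 1, y = 1.
LHS = ln(x+y) ≈ 0.6931
RHS = ln(x) + ln(y) ≈ 0.0000
Since 0.6931 ≠ 0.0000, the equation fails at this point, so it cannot hold for all real values of x and y for which both sides are defined.
ln(x) + ln(y) = ln(xy), not ln(x+y).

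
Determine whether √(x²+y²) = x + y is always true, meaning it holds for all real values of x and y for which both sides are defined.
Claim: √(x²+y²) = x + y.
Test a specific point where both sides are defined: x = 1/2, y = 1.
LHS = √(x²+y²) ≈ 1.1180
RHS = x + y ≈ 1.5000
Since 1.1180 ≠ 1.5000, the equation fails at this point, so it cannot hold for all real values of x and y for which both sides are defined.
(x+y)² = x² + 2xy + y², not x² + y², so the square root does not split this way.

Conclusion: No, this is NOT an identity.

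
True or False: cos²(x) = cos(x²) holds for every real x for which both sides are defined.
False.

Claim: cos²(x) = cos(x²).
Test a specific point where both sides are defined: x = π/4.
LHS = cos²(x) ≈ 0.5000
RHS = cos(x²) ≈ 0.8157
Since 0.5000 ≠ 0.8157, the equation fails at this point, so it cannot hold for every real x for which both sides are defined.
cos²(x) means (cos x)², squaring the output; cos(x²) squares the input. These are different functions.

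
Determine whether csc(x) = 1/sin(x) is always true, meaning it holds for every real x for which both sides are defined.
Claim: csc(x) = 1/sin(x).
Reasoning: csc(x) is by definition the reciprocal of sin(x), wherever sin(x) ≠ 0.
So the two sides agree for every real x for which both sides are defined.

Conclusion: Yes, this is an identity.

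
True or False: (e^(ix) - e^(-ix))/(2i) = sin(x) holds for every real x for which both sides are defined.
Claim: (e^(ix) - e^(-ix))/(2i) = sin(x).
Reasoning: By Euler's formula e^(ix) = cos(x) + i·sin(x) and e^(-ix) = cos(x) - i·sin(x). Subtracting cancels the cosine terms: e^(ix) - e^(-ix) = 2i·sin(x); divide by 2i.
So the two sides agree for every real x for which both sides are defined.

Conclusion: True.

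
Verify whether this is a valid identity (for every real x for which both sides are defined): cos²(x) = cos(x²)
No, this is NOT an identity.

Claim: cos²(x) = cos(x²).
Test a specific point where both sides are defined: x = π/2.
LHS = cos²(x) ≈ 0.0000
RHS = cos(x²) ≈ -0.7812
Since 0.0000 ≠ -0.7812, the equation fails at this point, so it cannot hold for every real x for which both sides are defined.
cos²(x) means (cos x)², squaring the output; cos(x²) squares the input. These are different functions.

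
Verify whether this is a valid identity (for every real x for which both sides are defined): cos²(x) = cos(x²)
No, this is NOT an identity.

Claim: cos²(x) = cos(x²).
Test a specific point where both sides are defined: x = π/6.
LHS = cos²(x) ≈ 0.7500
RHS = cos(x²) ≈ 0.9627
Since 0.7500 ≠ 0.9627, the equation fails at this point, so it cannot hold for every real x for which both sides are defined.
cos²(x) means (cos x)², squaring the output; cos(x²) squares the input. These are different functions.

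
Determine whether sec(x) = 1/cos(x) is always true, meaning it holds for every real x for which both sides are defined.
Claim: sec(x) = 1/cos(x).
Reasoning: sec(x) is by definition the reciprocal of cos(x), wherever cos(x) ≠ 0.
So the two sides agree for every real x for which both sides are defined.

Conclusion: Yes, this is an identity.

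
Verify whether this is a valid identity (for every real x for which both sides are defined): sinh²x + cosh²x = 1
Claim: sinh²x + cosh²x = 1.
Test a specific point where both sides are defined: x = 3.
LHS = sinh²x + cosh²x ≈ 201.7156
RHS = 1 ≈ 1.0000
Since 201.7156 ≠ 1.0000, the equation fails at this point, so it cannot hold for every real x for which both sides are defined.
The correct hyperbolic identity is cosh²x - sinh²x = 1 (a difference); the sum sinh²x + cosh²x equals cosh(2x).

Conclusion: No, this is NOT an identity.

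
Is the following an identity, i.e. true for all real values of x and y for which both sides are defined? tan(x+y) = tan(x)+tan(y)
No, this is NOT an identity.

Claim: tan(x+y) = tan(x)+tan(y).
Test a specific point where both sides are defined: x = 2π/3, y = π/4.
LHS = tan(x+y) ≈ -0.2679
RHS = tan(x)+tan(y) ≈ -0.7321
Since -0.2679 ≠ -0.7321, the equation fails at this point, so it cannot hold for all real values of x and y for which both sides are defined.
The correct formula is tan(x+y) = (tan(x) + tan(y))/(1 - tan(x)tan(y)).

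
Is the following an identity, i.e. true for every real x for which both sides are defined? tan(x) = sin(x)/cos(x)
Claim: tan(x) = sin(x)/cos(x).
Reasoning: For an angle x whose terminal point on the unit circle is (cos x, sin x), tan(x) is defined as the ratio (second coordinate)/(first coordinate) = sin(x)/cos(x), wherever cos(x) ≠ 0.
So the two sides agree for every real x for which both sides are defined.

Conclusion: Yes, this is an identity.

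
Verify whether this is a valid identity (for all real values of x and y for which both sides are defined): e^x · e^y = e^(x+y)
Yes, this is an identity.

Claim: e^x · e^y = e^(x+y).
Reasoning: This is the law of exponents for a common base: multiplying powers adds exponents. E.g. from the series, (Σ x^j/j!)(Σ y^k/k!) = Σ_m (Σ_{j+k=m} x^j y^k/(j!k!)) = Σ_m (x+y)^m/m! by the binomial theorem.
So the two sides agree for all real values of x and y for which both sides are defined.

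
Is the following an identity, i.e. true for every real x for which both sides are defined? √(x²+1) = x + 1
Claim: √(x²+1) = x + 1.
Test a specific point where both sides are defined: x = -3.
LHS = √(x²+1) ≈ 3.1623
RHS = x + 1 ≈ -2.0000
Since 3.1623 ≠ -2.0000, the equation fails at this point, so it cannot hold for every real x for which both sides are defined.
(x+1)² = x² + 2x + 1 ≠ x² + 1 unless x = 0.

Conclusion: No, this is NOT an identity.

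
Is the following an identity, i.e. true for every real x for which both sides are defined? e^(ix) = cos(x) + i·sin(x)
Yes, this is an identity.

Claim: e^(ix) = cos(x) + i·sin(x).
Reasoning: Euler's formula. Expand e^(ix) = Σ (ix)^k / k!. Since i² = -1, the even-k terms are Σ (-1)^m x^(2m)/(2m)! = cos(x) and the odd-k terms are i · Σ (-1)^m x^(2m+1)/(2m+1)! = i·sin(x).
So the two sides agree for every real x for which both sides are defined.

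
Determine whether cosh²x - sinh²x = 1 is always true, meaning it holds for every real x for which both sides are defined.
Yes, this is an identity.

Claim: cosh²x - sinh²x = 1.
Reasoning: With cosh(x) = (e^x + e^-x)/2 and sinh(x) = (e^x - e^-x)/2: cosh²x = (e^(2x) + 2 + e^(-2x))/4 and sinh²x = (e^(2x) - 2 + e^(-2x))/4. Subtracting leaves 4/4 = 1.
So the two sides agree for every real x for which both sides are defined.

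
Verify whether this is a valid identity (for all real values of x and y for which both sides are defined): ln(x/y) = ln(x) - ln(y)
Claim: ln(x/y) = ln(x) - ln(y).
Reasoning: Both sides are simultaneously defined only when x, y > 0. Write x = e^p, y = e^q. Then x/y = e^(p-q), so ln(x/y) = p - q = ln(x) - ln(y).
So the two sides agree for all real values of x and y for which both sides are defined.

Conclusion: Yes, this is an identity.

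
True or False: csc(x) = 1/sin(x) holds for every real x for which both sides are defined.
Claim: csc(x) = 1/sin(x).
Reasoning: csc(x) is by definition the reciprocal of sin(x), wherever sin(x) ≠ 0.
So the two sides agree for every real x for which both sides are defined.

Conclusion: True.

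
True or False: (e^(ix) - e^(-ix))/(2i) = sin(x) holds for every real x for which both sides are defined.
Claim: (e^(ix) - e^(-ix))/(2i) = sin(x).
Reasoning: By Euler's formula e^(ix) = cos(x) + i·sin(x) and e^(-ix) = cos(x) - i·sin(x). Subtracting cancels the cosine terms: e^(ix) - e^(-ix) = 2i·sin(x); divide by 2i.
So the two sides agree for every real x for which both sides are defined.

Conclusion: True.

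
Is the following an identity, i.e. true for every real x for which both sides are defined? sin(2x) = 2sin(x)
No, this is NOT an identity.

Claim: sin(2x) = 2sin(x).
Test a specific point where both sides are defined: x = π/2.
LHS = sin(2x) ≈ 0.0000
RHS = 2sin(x) ≈ 2.0000
Since 0.0000 ≠ 2.0000, the equation fails at this point, so it cannot hold for every real x for which both sides are defined.
The correct double-angle formula is sin(2x) = 2sin(x)cos(x).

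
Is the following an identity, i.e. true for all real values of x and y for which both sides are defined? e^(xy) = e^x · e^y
No, this is NOT an identity.

Claim: e^(xy) = e^x · e^y.
Test a specific point where both sides are defined: x = -3, y = 1/2.
LHS = e^(xy) ≈ 0.2231
RHS = e^x · e^y ≈ 0.0821
Since 0.2231 ≠ 0.0821, the equation fails at this point, so it cannot hold for all real values of x and y for which both sides are defined.
e^x · e^y = e^(x+y), not e^(xy).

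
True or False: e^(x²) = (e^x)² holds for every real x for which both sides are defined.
False.

Claim: e^(x²) = (e^x)².
Test a specific point where both sides are defined: x = 1.
LHS = e^(x²) ≈ 2.7183
RHS = (e^x)² ≈ 7.3891
Since 2.7183 ≠ 7.3891, the equation fails at this point, so it cannot hold for every real x for which both sides are defined.
(e^x)² = e^(2x), and 2x ≠ x² in general.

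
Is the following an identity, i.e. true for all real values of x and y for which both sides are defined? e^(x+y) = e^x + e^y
Claim: e^(x+y) = e^x + e^y.
Test a specific point where both sides are defined: x = 3/2, y = -1.
LHS = e^(x+y) ≈ 1.6487
RHS = e^x + e^y ≈ 4.8496
Since 1.6487 ≠ 4.8496, the equation fails at this point, so it cannot hold for all real values of x and y for which both sides are defined.
The correct rule is e^(x+y) = e^x · e^y (a product, not a sum).

Conclusion: No, this is NOT an identity.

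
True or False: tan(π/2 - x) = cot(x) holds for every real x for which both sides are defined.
True.

Claim: tan(π/2 - x) = cot(x).
Reasoning: tan(π/2 - x) = sin(π/2 - x)/cos(π/2 - x) = cos(x)/sin(x) = cot(x), using the cofunction identities sin(π/2 - x) = cos(x) and cos(π/2 - x) = sin(x).
So the two sides agree for every real x for which both sides are defined.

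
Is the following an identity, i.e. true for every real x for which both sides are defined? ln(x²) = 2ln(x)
Yes, this is an identity.

Claim: ln(x²) = 2ln(x).
Reasoning: The right side requires x > 0. For x > 0, x² = (e^(ln x))² = e^(2ln x), so ln(x²) = 2ln(x). (For x < 0 the right side is undefined, so those values are outside the claim.)
So the two sides agree for every real x for which both sides are defined.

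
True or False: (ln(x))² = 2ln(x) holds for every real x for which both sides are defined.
False.

Claim: (ln(x))² = 2ln(x).
Test a specific point where both sides are defined: x = 3.
LHS = (ln(x))² ≈ 1.2069
RHS = 2ln(x) ≈ 2.1972
Since 1.2069 ≠ 2.1972, the equation fails at this point, so it cannot hold for every real x for which both sides are defined.
2ln(x) equals ln(x²), which is not the same as (ln x)².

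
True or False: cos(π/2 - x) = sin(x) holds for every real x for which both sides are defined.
True.

Claim: cos(π/2 - x) = sin(x).
Reasoning: Use cos(u - v) = cos(u)cos(v) + sin(u)sin(v) with u = π/2, v = x: cos(π/2)cos(x) + sin(π/2)sin(x) = 0·cos(x) + 1·sin(x) = sin(x).
So the two sides agree for every real x for which both sides are defined.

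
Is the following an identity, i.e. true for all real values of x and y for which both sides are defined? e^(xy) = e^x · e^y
No, this is NOT an identity.

Claim: e^(xy) = e^x · e^y.
Test a specific point where both sides are defined: x = -3, y = -2.
LHS = e^(xy) ≈ 403.4288
RHS = e^x · e^y ≈ 0.0067
Since 403.4288 ≠ 0.0067, the equation fails at this point, so it cannot hold for all real values of x and y for which both sides are defined.
e^x · e^y = e^(x+y), not e^(xy).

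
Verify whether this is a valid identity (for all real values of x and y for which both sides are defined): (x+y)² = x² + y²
No, this is NOT an identity.

Claim: (x+y)² = x² + y².
Test a specific point where both sides are defined: x = 4, y = -1.
LHS = (x+y)² ≈ 9.0000
RHS = x² + y² ≈ 17.0000
Since 9.0000 ≠ 17.0000, the equation fails at this point, so it cannot hold for all real values of x and y for which both sides are defined.
The correct expansion is (x+y)² = x² + 2xy + y²; the cross term 2xy is missing.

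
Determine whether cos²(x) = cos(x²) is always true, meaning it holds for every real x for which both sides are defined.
No, this is NOT an identity.

Claim: cos²(x) = cos(x²).
Test a specific point where both sides are defined: x = 2π/3.
LHS = cos²(x) ≈ 0.2500
RHS = cos(x²) ≈ -0.3202
Since 0.2500 ≠ -0.3202, the equation fails at this point, so it cannot hold for every real x for which both sides are defined.
cos²(x) means (cos x)², squaring the output; cos(x²) squares the input. These are different functions.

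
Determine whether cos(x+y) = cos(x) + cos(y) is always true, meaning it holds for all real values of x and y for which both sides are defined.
No, this is NOT an identity.

Claim: cos(x+y) = cos(x) + cos(y).
Test a specific point where both sides are defined: x = -π/6, y = -π/3.
LHS = cos(x+y) ≈ 0.0000
RHS = cos(x) + cos(y) ≈ 1.3660
Since 0.0000 ≠ 1.3660, the equation fails at this point, so it cannot hold for all real values of x and y for which both sides are defined.
The correct expansion is cos(x+y) = cos(x)cos(y) - sin(x)sin(y); cosine is not additive.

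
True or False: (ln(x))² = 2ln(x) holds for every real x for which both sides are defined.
False.

Claim: (ln(x))² = 2ln(x).
Test a specific point where both sides are defined: x = 2.
LHS = (ln(x))² ≈ 0.4805
RHS = 2ln(x) ≈ 1.3863
Since 0.4805 ≠ 1.3863, the equation fails at this point, so it cannot hold for every real x for which both sides are defined.
2ln(x) equals ln(x²), which is not the same as (ln x)².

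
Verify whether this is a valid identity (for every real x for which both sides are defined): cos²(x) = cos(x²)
No, this is NOT an identity.

Claim: cos²(x) = cos(x²).
Test a specific point where both sides are defined: x = π/2.
LHS = cos²(x) ≈ 0.0000
RHS = cos(x²) ≈ -0.7812
Since 0.0000 ≠ -0.7812, the equation fails at this point, so it cannot hold for every real x for which both sides are defined.
cos²(x) means (cos x)², squaring the output; cos(x²) squares the input. These are different functions.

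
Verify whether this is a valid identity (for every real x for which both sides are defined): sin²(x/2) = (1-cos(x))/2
Yes, this is an identity.

Claim: sin²(x/2) = (1-cos(x))/2.
Reasoning: Use cos(2θ) = 1 - 2sin²θ with θ = x/2: cos(x) = 1 - 2sin²(x/2). Solving for sin²(x/2) gives (1 - cos(x))/2.
So the two sides agree for every real x for which both sides are defined.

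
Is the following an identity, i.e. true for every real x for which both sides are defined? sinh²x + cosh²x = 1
No, this is NOT an identity.

Claim: sinh²x + cosh²x = 1.
Test a specific point where both sides are defined: x = 1.
LHS = sinh²x + cosh²x ≈ 3.7622
RHS = 1 ≈ 1.0000
Since 3.7622 ≠ 1.0000, the equation fails at this point, so it cannot hold for every real x for which both sides are defined.
The correct hyperbolic identity is cosh²x - sinh²x = 1 (a difference); the sum sinh²x + cosh²x equals cosh(2x).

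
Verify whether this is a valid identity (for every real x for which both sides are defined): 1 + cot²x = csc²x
Yes, this is an identity.

Claim: 1 + cot²x = csc²x.
Reasoning: Start from sin²x + cos²x = 1 and divide every term by sin²x (allowed wherever cot x and csc x are defined): 1 + cot²x = 1/sin²x = csc²x.
So the two sides agree for every real x for which both sides are defined.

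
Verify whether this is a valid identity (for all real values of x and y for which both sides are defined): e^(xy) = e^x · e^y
No, this is NOT an identity.

Claim: e^(xy) = e^x · e^y.
Test a specific point where both sides are defined: x = 5, y = -1.
LHS = e^(xy) ≈ 0.0067
RHS = e^x · e^y ≈ 54.5982
Since 0.0067 ≠ 54.5982, the equation fails at this point, so it cannot hold for all real values of x and y for which both sides are defined.
e^x · e^y = e^(x+y), not e^(xy).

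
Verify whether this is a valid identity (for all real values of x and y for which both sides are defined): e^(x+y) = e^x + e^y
Claim: e^(x+y) = e^x + e^y.
Test a specific point where both sides are defined: x = 1/2, y = -1.
LHS = e^(x+y) ≈ 0.6065
RHS = e^x + e^y ≈ 2.0166
Since 0.6065 ≠ 2.0166, the equation fails at this point, so it cannot hold for all real values of x and y for which both sides are defined.
The correct rule is e^(x+y) = e^x · e^y (a product, not a sum).

Conclusion: No, this is NOT an identity.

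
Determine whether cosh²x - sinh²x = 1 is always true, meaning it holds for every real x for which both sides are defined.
Claim: cosh²x - sinh²x = 1.
Reasoning: With cosh(x) = (e^x + e^-x)/2 and sinh(x) = (e^x - e^-x)/2: cosh²x = (e^(2x) + 2 + e^(-2x))/4 and sinh²x = (e^(2x) - 2 + e^(-2x))/4. Subtracting leaves 4/4 = 1.
So the two sides agree for every real x for which both sides are defined.

Conclusion: Yes, this is an identity.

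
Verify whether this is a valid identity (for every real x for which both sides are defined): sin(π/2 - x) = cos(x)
Yes, this is an identity.

Claim: sin(π/2 - x) = cos(x).
Reasoning: Use sin(u - v) = sin(u)cos(v) - cos(u)sin(v) with u = π/2, v = x: sin(π/2)cos(x) - cos(π/2)sin(x) = 1·cos(x) - 0·sin(x) = cos(x).
So the two sides agree for every real x for which both sides are defined.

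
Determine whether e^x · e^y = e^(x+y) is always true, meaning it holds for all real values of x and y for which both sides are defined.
Claim: e^x · e^y = e^(x+y).
Reasoning: This is the law of exponents for a common base: multiplying powers adds exponents. E.g. from the series, (Σ x^j/j!)(Σ y^k/k!) = Σ_m (Σ_{j+k=m} x^j y^k/(j!k!)) = Σ_m (x+y)^m/m! by the binomial theorem.
So the two sides agree for all real values of x and y for which both sides are defined.

Conclusion: Yes, this is an identity.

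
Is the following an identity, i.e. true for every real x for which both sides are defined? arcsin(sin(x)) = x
No, this is NOT an identity.

Claim: arcsin(sin(x)) = x.
Test a specific point where both sides are defined: x = 2π/3.
LHS = arcsin(sin(x)) ≈ 1.0472
RHS = x ≈ 2.0944
Since 1.0472 ≠ 2.0944, the equation fails at this point, so it cannot hold for every real x for which both sides are defined.
arcsin only returns values in [-π/2, π/2], so arcsin(sin(x)) = x holds only for x in that interval, not for all real x.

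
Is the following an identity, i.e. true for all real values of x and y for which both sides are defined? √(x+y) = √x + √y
Claim: √(x+y) = √x + √y.
Test a specific point where both sides are defined: x = 5, y = 1.
LHS = √(x+y) ≈ 2.4495
RHS = √x + √y ≈ 3.2361
Since 2.4495 ≠ 3.2361, the equation fails at this point, so it cannot hold for all real values of x and y for which both sides are defined.
Squaring the right side gives x + 2√(xy) + y, not x + y.

Conclusion: No, this is NOT an identity.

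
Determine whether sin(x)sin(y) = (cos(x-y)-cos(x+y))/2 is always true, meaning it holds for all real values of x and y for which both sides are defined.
Claim: sin(x)sin(y) = (cos(x-y)-cos(x+y))/2.
Reasoning: cos(x-y) = cos(x)cos(y) + sin(x)sin(y) and cos(x+y) = cos(x)cos(y) - sin(x)sin(y). Subtracting, cos(x-y) - cos(x+y) = 2sin(x)sin(y); divide by 2.
So the two sides agree for all real values of x and y for which both sides are defined.

Conclusion: Yes, this is an identity.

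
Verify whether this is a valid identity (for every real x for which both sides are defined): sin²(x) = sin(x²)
Claim: sin²(x) = sin(x²).
Test a specific point where both sides are defined: x = π/2.
LHS = sin²(x) ≈ 1.0000
RHS = sin(x²) ≈ 0.6243
Since 1.0000 ≠ 0.6243, the equation fails at this point, so it cannot hold for every real x for which both sides are defined.
sin²(x) means (sin x)², squaring the output; sin(x²) squares the input. These are different functions.

Conclusion: No, this is NOT an identity.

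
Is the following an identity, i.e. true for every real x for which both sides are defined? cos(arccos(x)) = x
Yes, this is an identity.

Claim: cos(arccos(x)) = x.
Reasoning: For -1 ≤ x ≤ 1 (where arccos is defined), arccos(x) is by definition an angle whose cosine equals x. Taking the cosine of that angle returns x. (Note the other order, arccos(cos x) = x, is NOT an identity.)
So the two sides agree for every real x for which both sides are defined.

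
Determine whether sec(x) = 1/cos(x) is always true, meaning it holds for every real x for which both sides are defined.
Yes, this is an identity.

Claim: sec(x) = 1/cos(x).
Reasoning: sec(x) is by definition the reciprocal of cos(x), wherever cos(x) ≠ 0.
So the two sides agree for every real x for which both sides are defined.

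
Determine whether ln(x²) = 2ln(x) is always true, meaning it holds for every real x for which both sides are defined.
Yes, this is an identity.

Claim: ln(x²) = 2ln(x).
Reasoning: The right side requires x > 0. For x > 0, x² = (e^(ln x))² = e^(2ln x), so ln(x²) = 2ln(x). (For x < 0 the right side is undefined, so those values are outside the claim.)
So the two sides agree for every real x for which both sides are defined.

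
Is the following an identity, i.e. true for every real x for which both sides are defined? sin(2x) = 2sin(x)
Claim: sin(2x) = 2sin(x).
Test a specific point where both sides are defined: x = π/3.
LHS = sin(2x) ≈ 0.8660
RHS = 2sin(x) ≈ 1.7321
Since 0.8660 ≠ 1.7321, the equation fails at this point, so it cannot hold for every real x for which both sides are defined.
The correct double-angle formula is sin(2x) = 2sin(x)cos(x).

Conclusion: No, this is NOT an identity.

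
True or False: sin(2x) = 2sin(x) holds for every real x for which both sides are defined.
Claim: sin(2x) = 2sin(x).
Test a specific point where both sides are defined: x = -π/3.
LHS = sin(2x) ≈ -0.8660
RHS = 2sin(x) ≈ -1.7321
Since -0.8660 ≠ -1.7321, the equation fails at this point, so it cannot hold for every real x for which both sides are defined.
The correct double-angle formula is sin(2x) = 2sin(x)cos(x).

Conclusion: False.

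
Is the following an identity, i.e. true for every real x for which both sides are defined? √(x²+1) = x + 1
Claim: √(x²+1) = x + 1.
Test a specific point where both sides are defined: x = 1.
LHS = √(x²+1) ≈ 1.4142
RHS = x + 1 ≈ 2.0000
Since 1.4142 ≠ 2.0000, the equation fails at this point, so it cannot hold for every real x for which both sides are defined.
(x+1)² = x² + 2x + 1 ≠ x² + 1 unless x = 0.

Conclusion: No, this is NOT an identity.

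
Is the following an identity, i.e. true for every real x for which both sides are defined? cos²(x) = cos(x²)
Claim: cos²(x) = cos(x²).
Test a specific point where both sides are defined: x = -π/3.
LHS = cos²(x) ≈ 0.2500
RHS = cos(x²) ≈ 0.4566
Since 0.2500 ≠ 0.4566, the equation fails at this point, so it cannot hold for every real x for which both sides are defined.
cos²(x) means (cos x)², squaring the output; cos(x²) squares the input. These are different functions.

Conclusion: No, this is NOT an identity.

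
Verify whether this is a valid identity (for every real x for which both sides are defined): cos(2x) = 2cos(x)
Claim: cos(2x) = 2cos(x).
Test a specific point where both sides are defined: x = π/2.
LHS = cos(2x) ≈ -1.0000
RHS = 2cos(x) ≈ 0.0000
Since -1.0000 ≠ 0.0000, the equation fails at this point, so it cannot hold for every real x for which both sides are defined.
The correct double-angle formula is cos(2x) = cos²x - sin²x.

Conclusion: No, this is NOT an identity.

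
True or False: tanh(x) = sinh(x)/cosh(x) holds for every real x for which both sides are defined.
Claim: tanh(x) = sinh(x)/cosh(x).
Reasoning: tanh(x) is defined as sinh(x)/cosh(x) = (e^x - e^-x)/(e^x + e^-x); cosh(x) ≥ 1 is never zero, so this holds for every real x.
So the two sides agree for every real x for which both sides are defined.

Conclusion: True.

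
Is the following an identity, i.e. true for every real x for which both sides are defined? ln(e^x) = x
Yes, this is an identity.

Claim: ln(e^x) = x.
Reasoning: ln is the inverse of the exponential: ln(e^x) asks for the exponent p with e^p = e^x, and since e^p is one-to-one that exponent is p = x.
So the two sides agree for every real x for which both sides are defined.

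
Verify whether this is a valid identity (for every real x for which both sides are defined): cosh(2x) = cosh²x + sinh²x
Yes, this is an identity.

Claim: cosh(2x) = cosh²x + sinh²x.
Reasoning: cosh²x = (e^(2x) + 2 + e^(-2x))/4 and sinh²x = (e^(2x) - 2 + e^(-2x))/4. Adding gives (2e^(2x) + 2e^(-2x))/4 = (e^(2x) + e^(-2x))/2 = cosh(2x).
So the two sides agree for every real x for which both sides are defined.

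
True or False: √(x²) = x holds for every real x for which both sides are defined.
Claim: √(x²) = x.
Test a specific point where both sides are defined: x = -3.
LHS = √(x²) ≈ 3.0000
RHS = x ≈ -3.0000
Since 3.0000 ≠ -3.0000, the equation fails at this point, so it cannot hold for every real x for which both sides are defined.
√(x²) = |x|, which differs from x whenever x < 0 (both sides are defined for every real x).

Conclusion: False.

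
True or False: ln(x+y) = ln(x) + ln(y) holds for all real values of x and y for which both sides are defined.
Claim: ln(x+y) = ln(x) + ln(y).
Test a specific point where both sides are defined: x = 4, y = 1.
LHS = ln(x+y) ≈ 1.6094
RHS = ln(x) + ln(y) ≈ 1.3863
Since 1.6094 ≠ 1.3863, the equation fails at this point, so it cannot hold for all real values of x and y for which both sides are defined.
ln(x) + ln(y) = ln(xy), not ln(x+y).

Conclusion: False.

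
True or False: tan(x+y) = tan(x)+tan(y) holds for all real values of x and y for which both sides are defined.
Claim: tan(x+y) = tan(x)+tan(y).
Test a specific point where both sides are defined: x = -π/3, y = -π/4.
LHS = tan(x+y) ≈ 3.7321
RHS = tan(x)+tan(y) ≈ -2.7321
Since 3.7321 ≠ -2.7321, the equation fails at this point, so it cannot hold for all real values of x and y for which both sides are defined.
The correct formula is tan(x+y) = (tan(x) + tan(y))/(1 - tan(x)tan(y)).

Conclusion: False.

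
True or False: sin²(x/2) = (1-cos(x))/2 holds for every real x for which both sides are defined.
True.

Claim: sin²(x/2) = (1-cos(x))/2.
Reasoning: Use cos(2θ) = 1 - 2sin²θ with θ = x/2: cos(x) = 1 - 2sin²(x/2). Solving for sin²(x/2) gives (1 - cos(x))/2.
So the two sides agree for every real x for which both sides are defined.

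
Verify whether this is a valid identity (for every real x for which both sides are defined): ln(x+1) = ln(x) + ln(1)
No, this is NOT an identity.

Claim: ln(x+1) = ln(x) + ln(1).
Test a specific point where both sides are defined: x = 1.
LHS = ln(x+1) ≈ 0.6931
RHS = ln(x) + ln(1) ≈ 0.0000
Since 0.6931 ≠ 0.0000, the equation fails at this point, so it cannot hold for every real x for which both sides are defined.
ln(1) = 0, so the right side is just ln(x), which differs from ln(x+1).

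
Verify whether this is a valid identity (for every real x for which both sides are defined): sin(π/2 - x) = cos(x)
Yes, this is an identity.

Claim: sin(π/2 - x) = cos(x).
Reasoning: Use sin(u - v) = sin(u)cos(v) - cos(u)sin(v) with u = π/2, v = x: sin(π/2)cos(x) - cos(π/2)sin(x) = 1·cos(x) - 0·sin(x) = cos(x).
So the two sides agree for every real x for which both sides are defined.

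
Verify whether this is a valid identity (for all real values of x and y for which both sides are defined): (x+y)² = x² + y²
No, this is NOT an identity.

Claim: (x+y)² = x² + y².
Test a specific point where both sides are defined: x = -1, y = -2.
LHS = (x+y)² ≈ 9.0000
RHS = x² + y² ≈ 5.0000
Since 9.0000 ≠ 5.0000, the equation fails at this point, so it cannot hold for all real values of x and y for which both sides are defined.
The correct expansion is (x+y)² = x² + 2xy + y²; the cross term 2xy is missing.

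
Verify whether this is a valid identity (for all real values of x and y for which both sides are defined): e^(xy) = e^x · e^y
Claim: e^(xy) = e^x · e^y.
Test a specific point where both sides are defined: x = -1, y = -3.
LHS = e^(xy) ≈ 20.0855
RHS = e^x · e^y ≈ 0.0183
Since 20.0855 ≠ 0.0183, the equation fails at this point, so it cannot hold for all real values of x and y for which both sides are defined.
e^x · e^y = e^(x+y), not e^(xy).

Conclusion: No, this is NOT an identity.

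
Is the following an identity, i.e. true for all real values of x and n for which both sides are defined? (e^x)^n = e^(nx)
Yes, this is an identity.

Claim: (e^x)^n = e^(nx).
Reasoning: e^x is a positive real number, and for a positive base B and real exponent n, B^n = e^(n·ln B). With B = e^x, ln B = x, so (e^x)^n = e^(n·x).
So the two sides agree for all real values of x and n for which both sides are defined.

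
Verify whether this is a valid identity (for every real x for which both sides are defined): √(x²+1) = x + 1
No, this is NOT an identity.

Claim: √(x²+1) = x + 1.
Test a specific point where both sides are defined: x = 3/2.
LHS = √(x²+1) ≈ 1.8028
RHS = x + 1 ≈ 2.5000
Since 1.8028 ≠ 2.5000, the equation fails at this point, so it cannot hold for every real x for which both sides are defined.
(x+1)² = x² + 2x + 1 ≠ x² + 1 unless x = 0.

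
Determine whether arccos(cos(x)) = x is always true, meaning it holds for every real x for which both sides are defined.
No, this is NOT an identity.

Claim: arccos(cos(x)) = x.
Test a specific point where both sides are defined: x = -π/2.
LHS = arccos(cos(x)) ≈ 1.5708
RHS = x ≈ -1.5708
Since 1.5708 ≠ -1.5708, the equation fails at this point, so it cannot hold for every real x for which both sides are defined.
arccos only returns values in [0, π], so arccos(cos(x)) = x holds only for x in that interval, not for all real x.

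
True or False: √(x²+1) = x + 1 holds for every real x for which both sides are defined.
Claim: √(x²+1) = x + 1.
Test a specific point where both sides are defined: x = 1.
LHS = √(x²+1) ≈ 1.4142
RHS = x + 1 ≈ 2.0000
Since 1.4142 ≠ 2.0000, the equation fails at this point, so it cannot hold for every real x for which both sides are defined.
(x+1)² = x² + 2x + 1 ≠ x² + 1 unless x = 0.

Conclusion: False.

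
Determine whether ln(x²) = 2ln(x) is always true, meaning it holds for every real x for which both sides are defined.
Claim: ln(x²) = 2ln(x).
Reasoning: The right side requires x > 0. For x > 0, x² = (e^(ln x))² = e^(2ln x), so ln(x²) = 2ln(x). (For x < 0 the right side is undefined, so those values are outside the claim.)
So the two sides agree for every real x for which both sides are defined.

Conclusion: Yes, this is an identity.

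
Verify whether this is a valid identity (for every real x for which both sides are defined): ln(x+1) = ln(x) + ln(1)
Claim: ln(x+1) = ln(x) + ln(1).
Test a specific point where both sides are defined: x = 1.
LHS = ln(x+1) ≈ 0.6931
RHS = ln(x) + ln(1) ≈ 0.0000
Since 0.6931 ≠ 0.0000, the equation fails at this point, so it cannot hold for every real x for which both sides are defined.
ln(1) = 0, so the right side is just ln(x), which differs from ln(x+1).

Conclusion: No, this is NOT an identity.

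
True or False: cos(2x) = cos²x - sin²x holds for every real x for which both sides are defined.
Claim: cos(2x) = cos²x - sin²x.
Reasoning: Put y = x in the addition formula cos(x+y) = cos(x)cos(y) - sin(x)sin(y): cos(2x) = cos²x - sin²x.
So the two sides agree for every real x for which both sides are defined.

Conclusion: True.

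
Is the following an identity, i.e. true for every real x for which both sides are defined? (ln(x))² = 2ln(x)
Claim: (ln(x))² = 2ln(x).
Test a specific point where both sides are defined: x = 3.
LHS = (ln(x))² ≈ 1.2069
RHS = 2ln(x) ≈ 2.1972
Since 1.2069 ≠ 2.1972, the equation fails at this point, so it cannot hold for every real x for which both sides are defined.
2ln(x) equals ln(x²), which is not the same as (ln x)².

Conclusion: No, this is NOT an identity.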